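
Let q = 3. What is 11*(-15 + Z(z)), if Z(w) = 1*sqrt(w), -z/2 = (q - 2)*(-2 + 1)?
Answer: -165 + 11*sqrt(2) ≈ -149.44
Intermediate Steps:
z = 2 (z = -2*(3 - 2)*(-2 + 1) = -2*(-1) = 2)
Z(w) = sqrt(w)
11*(-15 + Z(z)) = 11*(-15 + sqrt(2)) = -165 + 11*sqrt(2)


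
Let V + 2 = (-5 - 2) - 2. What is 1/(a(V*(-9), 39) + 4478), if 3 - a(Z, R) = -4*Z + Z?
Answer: 1/4778 ≈ 0.00020929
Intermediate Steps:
V = -11 (V = -2 + ((-5 - 2) - 2) = -2 + (-7 - 2) = -2 - 9 = -11)
a(Z, R) = 3 + 3*Z (a(Z, R) = 3 - (-4*Z + Z) = 3 - (-3)*Z = 3 + 3*Z)
1/(a(V*(-9), 39) + 4478) = 1/((3 + 3*(-11*(-9))) + 4478) = 1/((3 + 3*99) + 4478) = 1/((3 + 297) + 4478) = 1/(300 + 4478) = 1/4778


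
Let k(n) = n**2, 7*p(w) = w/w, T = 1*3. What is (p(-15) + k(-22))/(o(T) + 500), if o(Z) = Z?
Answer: 3389/3521 ≈ 0.96251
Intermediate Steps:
T = 3
p(w) = 1/7 (p(w) = (w/w)/7 = (1/7)*1 = 1/7)
(p(-15) + k(-22))/(o(T) + 500) = (1/7 + (-22)**2)/(3 + 500) = (1/7 + 484)/503 = (1/503)*(3389/7) = 3389/3521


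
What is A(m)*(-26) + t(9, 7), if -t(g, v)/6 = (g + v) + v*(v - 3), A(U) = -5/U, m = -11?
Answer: -3034/11 ≈ -275.82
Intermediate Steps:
t(g, v) = -6*g - 6*v - 6*v*(-3 + v) (t(g, v) = -6*((g + v) + v*(v - 3)) = -6*((g + v) + v*(-3 + v)) = -6*(g + v + v*(-3 + v)) = -6*g - 6*v - 6*v*(-3 + v))
A(m)*(-26) + t(9, 7) = -5/(-11)*(-26) + (-6*9 - 6*7² + 12*7) = -5*(-1/11)*(-26) + (-54 - 6*49 + 84) = (5/11)*(-26) + (-54 - 294 + 84) = -130/11 - 264 = -3034/11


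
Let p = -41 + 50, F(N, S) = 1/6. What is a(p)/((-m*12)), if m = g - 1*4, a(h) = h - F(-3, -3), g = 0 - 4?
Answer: 53/576 ≈ 0.092014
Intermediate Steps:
F(N, S) = ⅙
g = -4
p = 9
a(h) = -⅙ + h (a(h) = h - 1*⅙ = h - ⅙ = -⅙ + h)
m = -8 (m = -4 - 1*4 = -4 - 4 = -8)
a(p)/((-m*12)) = (-⅙ + 9)/((-1*(-8)*12)) = 53/(6*((8*12))) = (53/6)/96 = (53/6)*(1/96) = 53/576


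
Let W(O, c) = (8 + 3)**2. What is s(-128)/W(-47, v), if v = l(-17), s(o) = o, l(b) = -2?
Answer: -128/121 ≈ -1.0579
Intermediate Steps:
v = -2
W(O, c) = 121 (W(O, c) = 11**2 = 121)
s(-128)/W(-47, v) = -128/121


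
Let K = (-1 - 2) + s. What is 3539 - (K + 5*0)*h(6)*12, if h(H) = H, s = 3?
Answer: 3539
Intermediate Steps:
K = 0 (K = (-1 - 2) + 3 = -3 + 3 = 0)
3539 - (K + 5*0)*h(6)*12 = 3539 - (0 + 5*0)*6*12 = 3539 - (0 + 0)*6*12 = 3539 - 0*6*12 = 3539 - 0*12 = 3539 - 1*0 = 3539 + 0 = 3539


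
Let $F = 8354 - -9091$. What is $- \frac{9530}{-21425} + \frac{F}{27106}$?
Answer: $\frac{126415861}{116149210} \approx 1.0884$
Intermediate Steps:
$F = 17445$ ($F = 8354 + 9091 = 17445$)
$- \frac{9530}{-21425} + \frac{F}{27106} = - \frac{9530}{-21425} + \frac{17445}{27106} = \left(-9530\right) \left(- \frac{1}{21425}\right) + 17445 \cdot \frac{1}{27106} = \frac{1906}{4285} + \frac{17445}{27106} = \frac{126415861}{116149210}$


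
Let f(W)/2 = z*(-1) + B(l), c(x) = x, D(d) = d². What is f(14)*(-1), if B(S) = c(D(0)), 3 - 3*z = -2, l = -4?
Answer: 10/3 ≈ 3.3333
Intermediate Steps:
z = 5/3 (z = 1 - ⅓*(-2) = 1 + ⅔ = 5/3 ≈ 1.6667)
B(S) = 0 (B(S) = 0² = 0)
f(W) = -10/3 (f(W) = 2*((5/3)*(-1) + 0) = 2*(-5/3 + 0) = 2*(-5/3) = -10/3)
f(14)*(-1) = -10/3*(-1) = 10/3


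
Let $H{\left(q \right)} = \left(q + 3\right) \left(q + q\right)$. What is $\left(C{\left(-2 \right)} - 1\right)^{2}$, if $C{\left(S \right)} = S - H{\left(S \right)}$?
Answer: $1$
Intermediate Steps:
$H{\left(q \right)} = 2 q \left(3 + q\right)$ ($H{\left(q \right)} = \left(3 + q\right) 2 q = 2 q \left(3 + q\right)$)
$C{\left(S \right)} = S - 2 S \left(3 + S\right)$
$\left(C{\left(-2 \right)} - 1\right)^{2} = \left(- 2 \left(-5 - -4\right) - 1\right)^{2} = \left(- 2 \left(-5 + 4\right) - 1\right)^{2} = \left(\left(-2\right) \left(-1\right) - 1\right)^{2} = \left(2 - 1\right)^{2} = 1^{2} = 1$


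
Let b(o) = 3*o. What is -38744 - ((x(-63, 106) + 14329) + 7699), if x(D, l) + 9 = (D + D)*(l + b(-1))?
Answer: -47785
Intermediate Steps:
x(D, l) = -9 + 2*D*(-3 + l) (x(D, l) = -9 + (D + D)*(l + 3*(-1)) = -9 + (2*D)*(l - 3) = -9 + (2*D)*(-3 + l) = -9 + 2*D*(-3 + l))
-38744 - ((x(-63, 106) + 14329) + 7699) = -38744 - (((-9 - 6*(-63) + 2*(-63)*106) + 14329) + 7699) = -38744 - (((-9 + 378 - 13356) + 14329) + 7699) = -38744 - ((-12987 + 14329) + 7699) = -38744 - (1342 + 7699) = -38744 - 1*9041 = -38744 - 9041 = -47785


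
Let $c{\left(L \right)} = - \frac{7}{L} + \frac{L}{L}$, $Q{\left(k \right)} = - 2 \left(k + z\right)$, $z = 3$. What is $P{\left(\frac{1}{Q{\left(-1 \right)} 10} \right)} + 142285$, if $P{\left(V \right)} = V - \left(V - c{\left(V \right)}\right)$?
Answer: $142566$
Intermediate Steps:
$Q{\left(k \right)} = -6 - 2 k$ ($Q{\left(k \right)} = - 2 \left(k + 3\right) = - 2 \left(3 + k\right) = -6 - 2 k$)
$c{\left(L \right)} = 1 - \frac{7}{L}$ ($c{\left(L \right)} = - \frac{7}{L} + 1 = 1 - \frac{7}{L}$)
$P{\left(V \right)} = \frac{-7 + V}{V}$ ($P{\left(V \right)} = V - \left(V - \frac{-7 + V}{V}\right) = \frac{-7 + V}{V}$)
$P{\left(\frac{1}{Q{\left(-1 \right)} 10} \right)} + 142285 = \frac{-7 + \frac{1}{\left(-6 - -2\right) 10}}{\frac{1}{\left(-6 - -2\right) 10}} + 142285 = \frac{-7 + \frac{1}{\left(-6 + 2\right) 10}}{\frac{1}{\left(-6 + 2\right) 10}} + 142285 = \frac{-7 + \frac{1}{\left(-4\right) 10}}{\frac{1}{\left(-4\right) 10}} + 142285 = \frac{-7 + \frac{1}{-40}}{\frac{1}{-40}} + 142285 = \frac{-7 - \frac{1}{40}}{- \frac{1}{40}} + 142285 = \left(-40\right) \left(- \frac{281}{40}\right) + 142285 = 281 + 142285 = 142566$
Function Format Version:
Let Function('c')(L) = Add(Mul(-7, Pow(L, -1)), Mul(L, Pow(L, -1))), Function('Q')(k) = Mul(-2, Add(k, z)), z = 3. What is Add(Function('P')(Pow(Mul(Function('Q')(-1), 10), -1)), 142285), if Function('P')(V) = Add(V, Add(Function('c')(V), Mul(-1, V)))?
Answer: 142566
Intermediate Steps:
Function('Q')(k) = Add(-6, Mul(-2, k)) (Function('Q')(k) = Mul(-2, Add(k, 3)) = Mul(-2, Add(3, k)) = Add(-6, Mul(-2, k)))
Function('c')(L) = Add(1, Mul(-7, Pow(L, -1))) (Function('c')(L) = Add(Mul(-7, Pow(L, -1)), 1) = Add(1, Mul(-7, Pow(L, -1))))
Function('P')(V) = Mul(Pow(V, -1), Add(-7, V)) (Function('P')(V) = Add(V, Add(Mul(Pow(V, -1), Add(-7, V)), Mul(-1, V))) = Add(V, Add(Mul(-1, V), Mul(Pow(V, -1), Add(-7, V)))) = Mul(Pow(V, -1), Add(-7, V)))
Add(Function('P')(Pow(Mul(Function('Q')(-1), 10), -1)), 142285) = Add(Mul(Pow(Pow(Mul(Add(-6, Mul(-2, -1)), 10), -1), -1), Add(-7, Pow(Mul(Add(-6, Mul(-2, -1)), 10), -1))), 142285) = Add(Mul(Pow(Pow(Mul(Add(-6, 2), 10), -1), -1), Add(-7, Pow(Mul(Add(-6, 2), 10), -1))), 142285) = Add(Mul(Pow(Pow(Mul(-4, 10), -1), -1), Add(-7, Pow(Mul(-4, 10), -1))), 142285) = Add(Mul(Pow(Pow(-40, -1), -1), Add(-7, Pow(-40, -1))), 142285) = Add(Mul(Pow(Rational(-1, 40), -1), Add(-7, Rational(-1, 40))), 142285) = Add(Mul(-40, Rational(-281, 40)), 142285) = Add(281, 142285) = 142566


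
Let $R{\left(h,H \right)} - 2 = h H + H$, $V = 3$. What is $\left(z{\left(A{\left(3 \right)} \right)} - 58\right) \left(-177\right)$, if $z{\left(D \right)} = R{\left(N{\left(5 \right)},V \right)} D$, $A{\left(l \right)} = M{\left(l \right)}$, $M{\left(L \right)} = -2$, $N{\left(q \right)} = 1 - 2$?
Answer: $10974$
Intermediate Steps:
$N{\left(q \right)} = -1$
$R{\left(h,H \right)} = 2 + H + H h$ ($R{\left(h,H \right)} = 2 + \left(h H + H\right) = 2 + \left(H h + H\right) = 2 + \left(H + H h\right) = 2 + H + H h$)
$A{\left(l \right)} = -2$
$z{\left(D \right)} = 2 D$ ($z{\left(D \right)} = \left(2 + 3 + 3 \left(-1\right)\right) D = \left(2 + 3 - 3\right) D = 2 D$)
$\left(z{\left(A{\left(3 \right)} \right)} - 58\right) \left(-177\right) = \left(2 \left(-2\right) - 58\right) \left(-177\right) = \left(-4 - 58\right) \left(-177\right) = \left(-62\right) \left(-177\right) = 10974$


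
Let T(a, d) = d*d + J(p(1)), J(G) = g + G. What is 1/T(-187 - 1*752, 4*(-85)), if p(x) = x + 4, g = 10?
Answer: 1/115615 ≈ 8.6494e-6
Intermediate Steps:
p(x) = 4 + x
J(G) = 10 + G
T(a, d) = 15 + d² (T(a, d) = d*d + (10 + (4 + 1)) = d² + (10 + 5) = d² + 15 = 15 + d²)
1/T(-187 - 1*752, 4*(-85)) = 1/(15 + (4*(-85))²) = 1/(15 + (-340)²) = 1/(15 + 115600) = 1/115615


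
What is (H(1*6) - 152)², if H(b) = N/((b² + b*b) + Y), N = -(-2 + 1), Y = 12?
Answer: 162996289/7056 ≈ 23100.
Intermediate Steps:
N = 1 (N = -1*(-1) = 1)
H(b) = 1/(12 + 2*b²) (H(b) = 1/((b² + b*b) + 12) = 1/((b² + b²) + 12) = 1/(2*b² + 12) = 1/(12 + 2*b²))
(H(1*6) - 152)² = (1/(2*(6 + (1*6)²)) - 152)² = (1/(2*(6 + 6²)) - 152)² = (1/(2*(6 + 36)) - 152)² = ((½)/42 - 152)² = ((½)*(1/42) - 152)² = (1/84 - 152)² = (-12767/84)² = 162996289/7056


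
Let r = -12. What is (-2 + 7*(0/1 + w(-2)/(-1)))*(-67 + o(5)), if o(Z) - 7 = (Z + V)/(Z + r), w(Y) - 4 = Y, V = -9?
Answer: 6656/7 ≈ 950.86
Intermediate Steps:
w(Y) = 4 + Y
o(Z) = 7 + (-9 + Z)/(-12 + Z) (o(Z) = 7 + (Z - 9)/(Z - 12) = 7 + (-9 + Z)/(-12 + Z))
(-2 + 7*(0/1 + w(-2)/(-1)))*(-67 + o(5)) = (-2 + 7*(0/1 + (4 - 2)/(-1)))*(-67 + (-93 + 8*5)/(-12 + 5)) = (-2 + 7*(0*1 + 2*(-1)))*(-67 + (-93 + 40)/(-7)) = (-2 + 7*(0 - 2))*(-67 - ⅐*(-53)) = (-2 + 7*(-2))*(-67 + 53/7) = (-2 - 14)*(-416/7) = -16*(-416/7) = 6656/7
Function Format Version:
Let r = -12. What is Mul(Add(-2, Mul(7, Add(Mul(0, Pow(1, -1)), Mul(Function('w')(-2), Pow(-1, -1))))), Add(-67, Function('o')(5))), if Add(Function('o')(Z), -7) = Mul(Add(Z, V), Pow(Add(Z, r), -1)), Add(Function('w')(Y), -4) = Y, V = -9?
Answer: Rational(6656, 7) ≈ 950.86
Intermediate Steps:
Function('w')(Y) = Add(4, Y)
Function('o')(Z) = Add(7, Mul(Pow(Add(-12, Z), -1), Add(-9, Z))) (Function('o')(Z) = Add(7, Mul(Add(Z, -9), Pow(Add(Z, -12), -1))) = Add(7, Mul(Add(-9, Z), Pow(Add(-12, Z), -1))) = Add(7, Mul(Pow(Add(-12, Z), -1), Add(-9, Z))))
Mul(Add(-2, Mul(7, Add(Mul(0, Pow(1, -1)), Mul(Function('w')(-2), Pow(-1, -1))))), Add(-67, Function('o')(5))) = Mul(Add(-2, Mul(7, Add(Mul(0, Pow(1, -1)), Mul(Add(4, -2), Pow(-1, -1))))), Add(-67, Mul(Pow(Add(-12, 5), -1), Add(-93, Mul(8, 5))))) = Mul(Add(-2, Mul(7, Add(Mul(0, 1), Mul(2, -1)))), Add(-67, Mul(Pow(-7, -1), Add(-93, 40)))) = Mul(Add(-2, Mul(7, Add(0, -2))), Add(-67, Mul(Rational(-1, 7), -53))) = Mul(Add(-2, Mul(7, -2)), Add(-67, Rational(53, 7))) = Mul(Add(-2, -14), Rational(-416, 7)) = Mul(-16, Rational(-416, 7)) = Rational(6656, 7)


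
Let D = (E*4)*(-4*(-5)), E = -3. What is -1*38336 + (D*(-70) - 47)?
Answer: -21583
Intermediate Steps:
D = -240 (D = (-3*4)*(-4*(-5)) = -12*20 = -240)
-1*38336 + (D*(-70) - 47) = -1*38336 + (-240*(-70) - 47) = -38336 + (16800 - 47) = -38336 + 16753 = -21583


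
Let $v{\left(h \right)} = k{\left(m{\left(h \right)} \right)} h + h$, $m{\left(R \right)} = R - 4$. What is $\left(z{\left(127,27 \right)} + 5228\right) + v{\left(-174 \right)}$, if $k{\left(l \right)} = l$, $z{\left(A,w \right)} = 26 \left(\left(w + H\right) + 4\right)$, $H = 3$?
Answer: $36910$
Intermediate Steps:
$m{\left(R \right)} = -4 + R$
$z{\left(A,w \right)} = 182 + 26 w$ ($z{\left(A,w \right)} = 26 \left(\left(w + 3\right) + 4\right) = 26 \left(\left(3 + w\right) + 4\right) = 26 \left(7 + w\right) = 182 + 26 w$)
$v{\left(h \right)} = h + h \left(-4 + h\right)$ ($v{\left(h \right)} = \left(-4 + h\right) h + h = h \left(-4 + h\right) + h = h + h \left(-4 + h\right)$)
$\left(z{\left(127,27 \right)} + 5228\right) + v{\left(-174 \right)} = \left(\left(182 + 26 \cdot 27\right) + 5228\right) - 174 \left(-3 - 174\right) = \left(\left(182 + 702\right) + 5228\right) - -30798 = \left(884 + 5228\right) + 30798 = 6112 + 30798 = 36910$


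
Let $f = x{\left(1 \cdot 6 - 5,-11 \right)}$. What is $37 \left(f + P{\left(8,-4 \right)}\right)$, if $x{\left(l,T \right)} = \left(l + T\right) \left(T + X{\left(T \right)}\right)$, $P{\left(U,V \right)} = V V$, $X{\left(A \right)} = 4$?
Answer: $3182$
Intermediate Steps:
$P{\left(U,V \right)} = V^{2}$
$x{\left(l,T \right)} = \left(4 + T\right) \left(T + l\right)$ ($x{\left(l,T \right)} = \left(l + T\right) \left(T + 4\right) = \left(T + l\right) \left(4 + T\right) = \left(4 + T\right) \left(T + l\right)$)
$f = 70$ ($f = \left(-11\right)^{2} + 4 \left(-11\right) + 4 \left(1 \cdot 6 - 5\right) - 11 \left(1 \cdot 6 - 5\right) = 121 - 44 + 4 \left(6 - 5\right) - 11 \left(6 - 5\right) = 121 - 44 + 4 \cdot 1 - 11 = 121 - 44 + 4 - 11 = 70$)
$37 \left(f + P{\left(8,-4 \right)}\right) = 37 \left(70 + \left(-4\right)^{2}\right) = 37 \left(70 + 16\right) = 37 \cdot 86 = 3182$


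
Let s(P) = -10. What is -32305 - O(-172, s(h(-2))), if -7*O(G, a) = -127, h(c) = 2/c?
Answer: -226262/7 ≈ -32323.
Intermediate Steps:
O(G, a) = 127/7 (O(G, a) = -⅐*(-127) = 127/7)
-32305 - O(-172, s(h(-2))) = -32305 - 1*127/7 = -32305 - 127/7 = -226262/7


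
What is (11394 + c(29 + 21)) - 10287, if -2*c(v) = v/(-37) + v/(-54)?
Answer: 2214061/1998 ≈ 1108.1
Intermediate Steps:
c(v) = 91*v/3996 (c(v) = -(v/(-37) + v/(-54))/2 = -(v*(-1/37) + v*(-1/54))/2 = -(-v/37 - v/54)/2 = -(-91)*v/3996 = 91*v/3996)
(11394 + c(29 + 21)) - 10287 = (11394 + 91*(29 + 21)/3996) - 10287 = (11394 + (91/3996)*50) - 10287 = (11394 + 2275/1998) - 10287 = 22767487/1998 - 10287 = 2214061/1998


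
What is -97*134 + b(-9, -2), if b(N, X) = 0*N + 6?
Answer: -12992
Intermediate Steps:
b(N, X) = 6 (b(N, X) = 0 + 6 = 6)
-97*134 + b(-9, -2) = -97*134 + 6 = -12998 + 6 = -12992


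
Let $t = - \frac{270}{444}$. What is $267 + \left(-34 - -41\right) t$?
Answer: $\frac{19443}{74} \approx 262.74$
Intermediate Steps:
$t = - \frac{45}{74}$ ($t = \left(-270\right) \frac{1}{444} = - \frac{45}{74} \approx -0.60811$)
$267 + \left(-34 - -41\right) t = 267 + \left(-34 - -41\right) \left(- \frac{45}{74}\right) = 267 + \left(-34 + 41\right) \left(- \frac{45}{74}\right) = 267 + 7 \left(- \frac{45}{74}\right) = 267 - \frac{315}{74} = \frac{19443}{74}$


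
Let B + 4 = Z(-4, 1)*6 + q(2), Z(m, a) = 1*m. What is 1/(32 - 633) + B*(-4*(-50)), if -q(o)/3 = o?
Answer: -4086801/601 ≈ -6800.0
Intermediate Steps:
Z(m, a) = m
q(o) = -3*o
B = -34 (B = -4 + (-4*6 - 3*2) = -4 + (-24 - 6) = -4 - 30 = -34)
1/(32 - 633) + B*(-4*(-50)) = 1/(32 - 633) - (-136)*(-50) = 1/(-601) - 34*200 = -1/601 - 6800 = -4086801/601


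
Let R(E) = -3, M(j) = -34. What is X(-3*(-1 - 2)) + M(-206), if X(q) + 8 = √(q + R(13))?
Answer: -42 + √6 ≈ -39.551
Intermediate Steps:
X(q) = -8 + √(-3 + q) (X(q) = -8 + √(q - 3) = -8 + √(-3 + q))
X(-3*(-1 - 2)) + M(-206) = (-8 + √(-3 - 3*(-1 - 2))) - 34 = (-8 + √(-3 - 3*(-3))) - 34 = (-8 + √(-3 + 9)) - 34 = (-8 + √6) - 34 = -42 + √6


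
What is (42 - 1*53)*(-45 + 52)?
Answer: -77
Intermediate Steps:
(42 - 1*53)*(-45 + 52) = (42 - 53)*7 = -11*7 = -77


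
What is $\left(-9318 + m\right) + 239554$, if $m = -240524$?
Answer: $-10288$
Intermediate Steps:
$\left(-9318 + m\right) + 239554 = \left(-9318 - 240524\right) + 239554 = -249842 + 239554 = -10288$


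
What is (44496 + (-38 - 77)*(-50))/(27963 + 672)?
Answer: 50246/28635 ≈ 1.7547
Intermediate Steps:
(44496 + (-38 - 77)*(-50))/(27963 + 672) = (44496 - 115*(-50))/28635 = (44496 + 5750)*(1/28635) = 50246*(1/28635) = 50246/28635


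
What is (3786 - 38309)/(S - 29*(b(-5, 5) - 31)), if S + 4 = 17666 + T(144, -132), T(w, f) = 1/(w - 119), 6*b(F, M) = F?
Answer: -5178450/2787781 ≈ -1.8576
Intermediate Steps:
b(F, M) = F/6
T(w, f) = 1/(-119 + w)
S = 441551/25 (S = -4 + (17666 + 1/(-119 + 144)) = -4 + (17666 + 1/25) = -4 + 441651/25 = 441551/25 ≈ 17662.)
(3786 - 38309)/(S - 29*(b(-5, 5) - 31)) = (3786 - 38309)/(441551/25 - 29*((⅙)*(-5) - 31)) = -34523/(441551/25 - 29*(-⅚ - 31)) = -34523/(441551/25 - 29*(-191/6)) = -34523/(441551/25 + 5539/6) = -34523/2787781/150 = -34523*150/2787781 = -5178450/2787781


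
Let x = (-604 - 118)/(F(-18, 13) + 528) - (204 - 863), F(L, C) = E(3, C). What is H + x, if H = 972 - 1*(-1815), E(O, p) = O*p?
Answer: 1953160/567 ≈ 3444.7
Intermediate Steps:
F(L, C) = 3*C
H = 2787 (H = 972 + 1815 = 2787)
x = 372931/567 (x = (-604 - 118)/(3*13 + 528) - (204 - 863) = -722/(39 + 528) - 1*(-659) = -722/567 + 659 = 372931/567 ≈ 657.73)
H + x = 2787 + 372931/567 = 1953160/567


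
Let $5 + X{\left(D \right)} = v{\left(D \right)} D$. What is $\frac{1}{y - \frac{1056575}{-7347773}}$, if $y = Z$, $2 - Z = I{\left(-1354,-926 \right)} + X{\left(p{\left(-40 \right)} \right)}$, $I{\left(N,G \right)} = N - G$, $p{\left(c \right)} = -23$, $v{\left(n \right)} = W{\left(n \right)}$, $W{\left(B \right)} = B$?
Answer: $- \frac{7347773}{689634087} \approx -0.010655$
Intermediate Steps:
$v{\left(n \right)} = n$
$X{\left(D \right)} = -5 + D^{2}$ ($X{\left(D \right)} = -5 + D D = -5 + D^{2}$)
$Z = -94$ ($Z = 2 - \left(\left(-1354 - -926\right) - \left(5 - \left(-23\right)^{2}\right)\right) = 2 - \left(\left(-1354 + 926\right) + \left(-5 + 529\right)\right) = 2 - \left(-428 + 524\right) = 2 - 96 = -94$)
$y = -94$
$\frac{1}{y - \frac{1056575}{-7347773}} = \frac{1}{-94 - \frac{1056575}{-7347773}} = \frac{1}{-94 - - \frac{1056575}{7347773}} = \frac{1}{-94 + \frac{1056575}{7347773}} = \frac{1}{- \frac{689634087}{7347773}} = - \frac{7347773}{689634087}$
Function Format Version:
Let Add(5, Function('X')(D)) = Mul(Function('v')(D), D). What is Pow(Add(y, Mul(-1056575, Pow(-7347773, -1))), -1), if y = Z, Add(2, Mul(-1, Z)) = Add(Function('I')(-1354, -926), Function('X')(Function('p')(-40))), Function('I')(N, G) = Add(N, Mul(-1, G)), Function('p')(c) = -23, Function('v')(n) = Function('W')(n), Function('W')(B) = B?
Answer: Rational(-7347773, 689634087) ≈ -0.010655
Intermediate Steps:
Function('v')(n) = n
Function('X')(D) = Add(-5, Pow(D, 2)) (Function('X')(D) = Add(-5, Mul(D, D)) = Add(-5, Pow(D, 2)))
Z = -94 (Z = Add(2, Mul(-1, Add(Add(-1354, Mul(-1, -926)), Add(-5, Pow(-23, 2))))) = Add(2, Mul(-1, Add(Add(-1354, 926), Add(-5, 529)))) = Add(2, Mul(-1, Add(-428, 524))) = Add(2, Mul(-1, 96)) = Add(2, -96) = -94)
y = -94
Pow(Add(y, Mul(-1056575, Pow(-7347773, -1))), -1) = Pow(Add(-94, Mul(-1056575, Pow(-7347773, -1))), -1) = Pow(Add(-94, Mul(-1056575, Rational(-1, 7347773))), -1) = Pow(Add(-94, Rational(1056575, 7347773)), -1) = Pow(Rational(-689634087, 7347773), -1) = Rational(-7347773, 689634087)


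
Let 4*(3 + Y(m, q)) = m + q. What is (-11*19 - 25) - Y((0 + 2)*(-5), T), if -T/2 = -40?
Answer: -497/2 ≈ -248.50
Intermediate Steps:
T = 80 (T = -2*(-40) = 80)
Y(m, q) = -3 + m/4 + q/4 (Y(m, q) = -3 + (m + q)/4 = -3 + (m/4 + q/4) = -3 + m/4 + q/4)
(-11*19 - 25) - Y((0 + 2)*(-5), T) = (-11*19 - 25) - (-3 + ((0 + 2)*(-5))/4 + (¼)*80) = (-209 - 25) - (-3 + (2*(-5))/4 + 20) = -234 - (-3 + (¼)*(-10) + 20) = -234 - (-3 - 5/2 + 20) = -234 - 1*29/2 = -234 - 29/2 = -497/2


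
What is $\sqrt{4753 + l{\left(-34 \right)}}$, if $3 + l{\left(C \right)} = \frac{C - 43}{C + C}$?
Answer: $\frac{\sqrt{5492309}}{34} \approx 68.928$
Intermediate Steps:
$l{\left(C \right)} = -3 + \frac{-43 + C}{2 C}$ ($l{\left(C \right)} = -3 + \frac{C - 43}{C + C} = -3 + \frac{-43 + C}{2 C}$)
$\sqrt{4753 + l{\left(-34 \right)}} = \sqrt{4753 + \frac{-43 - -170}{2 \left(-34\right)}} = \sqrt{4753 + \frac{1}{2} \left(- \frac{1}{34}\right) \left(-43 + 170\right)} = \sqrt{4753 + \frac{1}{2} \left(- \frac{1}{34}\right) 127} = \sqrt{4753 - \frac{127}{68}} = \sqrt{\frac{323077}{68}} = \frac{\sqrt{5492309}}{34}$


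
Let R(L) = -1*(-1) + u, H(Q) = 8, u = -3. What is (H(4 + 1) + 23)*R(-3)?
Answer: -62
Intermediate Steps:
R(L) = -2 (R(L) = -1*(-1) - 3 = 1 - 3 = -2)
(H(4 + 1) + 23)*R(-3) = (8 + 23)*(-2) = 31*(-2) = -62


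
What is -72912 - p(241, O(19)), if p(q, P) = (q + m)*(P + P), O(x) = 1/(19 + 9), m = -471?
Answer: -510269/7 ≈ -72896.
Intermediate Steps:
O(x) = 1/28
p(q, P) = 2*P*(-471 + q) (p(q, P) = (q - 471)*(P + P) = (-471 + q)*(2*P) = 2*P*(-471 + q))
-72912 - p(241, O(19)) = -72912 - 2*(-471 + 241)/28 = -72912 - 2*(-230)/28 = -72912 - 1*(-115/7) = -72912 + 115/7 = -510269/7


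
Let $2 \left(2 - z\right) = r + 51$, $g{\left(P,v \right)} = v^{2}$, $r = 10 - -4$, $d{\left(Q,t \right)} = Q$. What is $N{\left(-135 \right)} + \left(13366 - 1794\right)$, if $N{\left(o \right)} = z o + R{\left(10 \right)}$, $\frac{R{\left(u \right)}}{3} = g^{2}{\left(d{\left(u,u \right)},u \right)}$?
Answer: $\frac{91379}{2} \approx 45690.0$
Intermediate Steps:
$r = 14$ ($r = 10 + 4 = 14$)
$z = - \frac{61}{2}$ ($z = 2 - \frac{14 + 51}{2} = 2 - \frac{65}{2} = - \frac{61}{2} \approx -30.5$)
$R{\left(u \right)} = 3 u^{4}$ ($R{\left(u \right)} = 3 \left(u^{2}\right)^{2} = 3 u^{4}$)
$N{\left(o \right)} = 30000 - \frac{61 o}{2}$ ($N{\left(o \right)} = - \frac{61 o}{2} + 3 \cdot 10^{4} = - \frac{61 o}{2} + 3 \cdot 10000 = - \frac{61 o}{2} + 30000 = 30000 - \frac{61 o}{2}$)
$N{\left(-135 \right)} + \left(13366 - 1794\right) = \left(30000 - - \frac{8235}{2}\right) + \left(13366 - 1794\right) = \left(30000 + \frac{8235}{2}\right) + \left(13366 - 1794\right) = \frac{68235}{2} + 11572 = \frac{91379}{2}$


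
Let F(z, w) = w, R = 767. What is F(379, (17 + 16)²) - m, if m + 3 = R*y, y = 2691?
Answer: -2062905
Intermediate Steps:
m = 2063994 (m = -3 + 767*2691 = -3 + 2063997 = 2063994)
F(379, (17 + 16)²) - m = (17 + 16)² - 1*2063994 = 33² - 2063994 = 1089 - 2063994 = -2062905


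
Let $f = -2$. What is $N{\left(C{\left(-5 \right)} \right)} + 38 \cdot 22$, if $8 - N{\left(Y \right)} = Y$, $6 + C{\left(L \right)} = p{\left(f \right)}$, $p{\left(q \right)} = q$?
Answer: $852$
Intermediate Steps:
$C{\left(L \right)} = -8$ ($C{\left(L \right)} = -6 - 2 = -8$)
$N{\left(Y \right)} = 8 - Y$
$N{\left(C{\left(-5 \right)} \right)} + 38 \cdot 22 = \left(8 - -8\right) + 38 \cdot 22 = \left(8 + 8\right) + 836 = 16 + 836 = 852$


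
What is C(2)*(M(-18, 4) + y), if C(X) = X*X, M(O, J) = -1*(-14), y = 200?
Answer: 856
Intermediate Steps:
M(O, J) = 14
C(X) = X²
C(2)*(M(-18, 4) + y) = 2²*(14 + 200) = 4*214 = 856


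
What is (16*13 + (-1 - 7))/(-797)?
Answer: -200/797 ≈ -0.25094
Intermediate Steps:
(16*13 + (-1 - 7))/(-797) = (208 - 8)*(-1/797) = 200*(-1/797) = -200/797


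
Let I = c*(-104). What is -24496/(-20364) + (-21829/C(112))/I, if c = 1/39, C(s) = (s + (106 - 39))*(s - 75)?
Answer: 657868333/269741544 ≈ 2.4389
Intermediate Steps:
C(s) = (-75 + s)*(67 + s) (C(s) = (s + 67)*(-75 + s) = (67 + s)*(-75 + s) = (-75 + s)*(67 + s))
c = 1/39 ≈ 0.025641
I = -8/3 (I = (1/39)*(-104) = -8/3 ≈ -2.6667)
-24496/(-20364) + (-21829/C(112))/I = -24496/(-20364) + (-21829/(-5025 + 112² - 8*112))/(-8/3) = -24496*(-1/20364) - 21829/(-5025 + 12544 - 896)*(-3/8) = 6124/5091 - 21829/6623*(-3/8) = 6124/5091 + 65487/52984 = 657868333/269741544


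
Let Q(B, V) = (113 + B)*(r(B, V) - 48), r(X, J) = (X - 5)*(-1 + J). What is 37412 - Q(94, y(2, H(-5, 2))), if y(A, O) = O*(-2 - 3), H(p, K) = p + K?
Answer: -210574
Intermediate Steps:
H(p, K) = K + p
y(A, O) = -5*O (y(A, O) = O*(-5) = -5*O)
r(X, J) = (-1 + J)*(-5 + X) (r(X, J) = (-5 + X)*(-1 + J) = (-1 + J)*(-5 + X))
Q(B, V) = (113 + B)*(-43 - B - 5*V + B*V) (Q(B, V) = (113 + B)*((5 - B - 5*V + V*B) - 48) = (113 + B)*((5 - B - 5*V + B*V) - 48) = (113 + B)*(-43 - B - 5*V + B*V))
37412 - Q(94, y(2, H(-5, 2))) = 37412 - (-4859 - 1*94² - (-2825)*(2 - 5) - 156*94 - 5*(2 - 5)*94² + 108*94*(-5*(2 - 5))) = 37412 - (-4859 - 1*8836 - (-2825)*(-3) - 14664 - 5*(-3)*8836 + 108*94*(-5*(-3))) = 37412 - (-4859 - 8836 - 565*15 - 14664 + 15*8836 + 108*94*15) = 37412 - (-4859 - 8836 - 8475 - 14664 + 132540 + 152280) = 37412 - 1*247986 = 37412 - 247986 = -210574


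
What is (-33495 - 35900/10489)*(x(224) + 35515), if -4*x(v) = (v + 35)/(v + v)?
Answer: -3194540951963865/2685184 ≈ -1.1897e+9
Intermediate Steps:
x(v) = -(35 + v)/(8*v) (x(v) = -(v + 35)/(4*(v + v)) = -(35 + v)/(4*(2*v)) = -(35 + v)*1/(2*v)/4 = -(35 + v)/(8*v))
(-33495 - 35900/10489)*(x(224) + 35515) = (-33495 - 35900/10489)*((1/8)*(-35 - 1*224)/224 + 35515) = (-33495 - 35900*1/10489)*((1/8)*(1/224)*(-35 - 224) + 35515) = (-33495 - 35900/10489)*((1/8)*(1/224)*(-259) + 35515) = -351364955*(-37/256 + 35515)/10489 = -351364955/10489*9091803/256 = -3194540951963865/2685184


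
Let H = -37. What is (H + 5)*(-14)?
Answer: 448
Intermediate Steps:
(H + 5)*(-14) = (-37 + 5)*(-14) = -32*(-14) = 448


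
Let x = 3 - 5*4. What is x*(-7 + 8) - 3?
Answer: -20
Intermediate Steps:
x = -17 (x = 3 - 20 = -17)
x*(-7 + 8) - 3 = -17*(-7 + 8) - 3 = -17*1 - 3 = -17 - 3 = -20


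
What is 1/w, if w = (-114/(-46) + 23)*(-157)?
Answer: -23/92002 ≈ -0.00024999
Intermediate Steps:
w = -92002/23 (w = (-114*(-1/46) + 23)*(-157) = (57/23 + 23)*(-157) = (586/23)*(-157) = -92002/23 ≈ -4000.1)
1/w = 1/(-92002/23) = -23/92002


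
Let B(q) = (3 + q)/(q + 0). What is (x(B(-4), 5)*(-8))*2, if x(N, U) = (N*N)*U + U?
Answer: -85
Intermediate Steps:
B(q) = (3 + q)/q
x(N, U) = U + U*N² (x(N, U) = N²*U + U = U*N² + U = U + U*N²)
(x(B(-4), 5)*(-8))*2 = ((5*(1 + ((3 - 4)/(-4))²))*(-8))*2 = ((5*(1 + (-¼*(-1))²))*(-8))*2 = ((5*(1 + (¼)²))*(-8))*2 = ((5*(1 + 1/16))*(-8))*2 = ((5*(17/16))*(-8))*2 = ((85/16)*(-8))*2 = -85/2*2 = -85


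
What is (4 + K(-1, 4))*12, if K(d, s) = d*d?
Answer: 60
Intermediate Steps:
K(d, s) = d²
(4 + K(-1, 4))*12 = (4 + (-1)²)*12 = (4 + 1)*12 = 5*12 = 60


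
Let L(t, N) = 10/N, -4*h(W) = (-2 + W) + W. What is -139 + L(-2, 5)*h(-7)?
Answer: -131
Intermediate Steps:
h(W) = ½ - W/2 (h(W) = -((-2 + W) + W)/4 = -(-2 + 2*W)/4 = ½ - W/2)
-139 + L(-2, 5)*h(-7) = -139 + (10/5)*(½ - ½*(-7)) = -139 + (10*(⅕))*(½ + 7/2) = -139 + 2*4 = -139 + 8 = -131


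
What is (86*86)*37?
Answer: 273652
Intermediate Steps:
(86*86)*37 = 7396*37 = 273652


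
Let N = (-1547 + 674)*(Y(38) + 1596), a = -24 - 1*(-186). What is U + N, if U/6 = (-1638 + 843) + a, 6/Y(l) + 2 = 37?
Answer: -48903948/35 ≈ -1.3973e+6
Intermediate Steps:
Y(l) = 6/35 (Y(l) = 6/(-2 + 37) = 6/35)
a = 162 (a = -24 + 186 = 162)
N = -48771018/35 (N = (-1547 + 674)*(6/35 + 1596) = -873*55866/35 = -48771018/35 ≈ -1.3935e+6)
U = -3798 (U = 6*((-1638 + 843) + 162) = 6*(-795 + 162) = 6*(-633) = -3798)
U + N = -3798 - 48771018/35 = -48903948/35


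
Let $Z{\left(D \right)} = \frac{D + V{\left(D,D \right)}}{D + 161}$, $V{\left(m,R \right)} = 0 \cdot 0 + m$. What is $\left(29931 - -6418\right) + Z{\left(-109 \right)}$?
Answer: $\frac{944965}{26} \approx 36345.0$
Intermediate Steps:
$V{\left(m,R \right)} = m$ ($V{\left(m,R \right)} = 0 + m = m$)
$Z{\left(D \right)} = \frac{2 D}{161 + D}$ ($Z{\left(D \right)} = \frac{D + D}{D + 161} = \frac{2 D}{161 + D}$)
$\left(29931 - -6418\right) + Z{\left(-109 \right)} = \left(29931 - -6418\right) + 2 \left(-109\right) \frac{1}{161 - 109} = \left(29931 + \left(-753 + 7171\right)\right) + 2 \left(-109\right) \frac{1}{52} = \left(29931 + 6418\right) + 2 \left(-109\right) \frac{1}{52} = 36349 - \frac{109}{26} = \frac{944965}{26}$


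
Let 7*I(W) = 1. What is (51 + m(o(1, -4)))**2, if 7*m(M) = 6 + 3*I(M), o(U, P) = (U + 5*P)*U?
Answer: 6471936/2401 ≈ 2695.5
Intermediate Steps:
I(W) = 1/7 (I(W) = (1/7)*1 = 1/7)
o(U, P) = U*(U + 5*P)
m(M) = 45/49 (m(M) = (6 + 3*(1/7))/7 = (6 + 3/7)/7 = (1/7)*(45/7) = 45/49)
(51 + m(o(1, -4)))**2 = (51 + 45/49)**2 = (2544/49)**2 = 6471936/2401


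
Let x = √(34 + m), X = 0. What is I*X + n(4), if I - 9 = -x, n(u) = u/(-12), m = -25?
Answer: -⅓ ≈ -0.33333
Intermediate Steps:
x = 3 (x = √(34 - 25) = √9 = 3)
n(u) = -u/12 (n(u) = u*(-1/12) = -u/12)
I = 6 (I = 9 - 1*3 = 9 - 3 = 6)
I*X + n(4) = 6*0 - 1/12*4 = 0 - ⅓ = -⅓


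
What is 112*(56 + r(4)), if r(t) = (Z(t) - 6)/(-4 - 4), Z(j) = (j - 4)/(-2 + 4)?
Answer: 6356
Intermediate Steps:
Z(j) = -2 + j/2 (Z(j) = (-4 + j)/2 = (-4 + j)*(½) = -2 + j/2)
r(t) = 1 - t/16 (r(t) = ((-2 + t/2) - 6)/(-4 - 4) = (-8 + t/2)/(-8) = (-8 + t/2)*(-⅛) = 1 - t/16)
112*(56 + r(4)) = 112*(56 + (1 - 1/16*4)) = 112*(56 + (1 - ¼)) = 112*(56 + ¾) = 112*(227/4) = 6356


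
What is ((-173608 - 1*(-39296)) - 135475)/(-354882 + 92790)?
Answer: 89929/87364 ≈ 1.0294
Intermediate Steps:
((-173608 - 1*(-39296)) - 135475)/(-354882 + 92790) = ((-173608 + 39296) - 135475)/(-262092) = (-134312 - 135475)*(-1/262092) = -269787*(-1/262092) = 89929/87364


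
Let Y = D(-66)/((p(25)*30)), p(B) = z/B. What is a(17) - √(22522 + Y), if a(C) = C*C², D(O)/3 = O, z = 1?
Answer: 4913 - √22357 ≈ 4763.5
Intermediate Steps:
p(B) = 1/B
D(O) = 3*O
Y = -165 (Y = (3*(-66))/((30/25)) = -198/((1/25)*30) = -198/6/5 = -198*⅚ = -165)
a(C) = C³
a(17) - √(22522 + Y) = 17³ - √(22522 - 165) = 4913 - √22357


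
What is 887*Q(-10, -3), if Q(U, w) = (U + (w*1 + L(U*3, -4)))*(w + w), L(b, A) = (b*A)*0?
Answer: 69186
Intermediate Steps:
L(b, A) = 0 (L(b, A) = (A*b)*0 = 0)
Q(U, w) = 2*w*(U + w) (Q(U, w) = (U + (w*1 + 0))*(w + w) = (U + (w + 0))*(2*w) = (U + w)*(2*w) = 2*w*(U + w))
887*Q(-10, -3) = 887*(2*(-3)*(-10 - 3)) = 887*(2*(-3)*(-13)) = 887*78 = 69186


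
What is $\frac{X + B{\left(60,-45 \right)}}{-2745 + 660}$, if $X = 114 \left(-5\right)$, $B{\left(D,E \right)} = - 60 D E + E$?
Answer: $- \frac{10759}{139} \approx -77.403$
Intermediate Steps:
$B{\left(D,E \right)} = E - 60 D E$ ($B{\left(D,E \right)} = - 60 D E + E = E - 60 D E$)
$X = -570$
$\frac{X + B{\left(60,-45 \right)}}{-2745 + 660} = \frac{-570 - 45 \left(1 - 3600\right)}{-2745 + 660} = \frac{-570 - 45 \left(1 - 3600\right)}{-2085} = \left(-570 - -161955\right) \left(- \frac{1}{2085}\right) = \left(-570 + 161955\right) \left(- \frac{1}{2085}\right) = 161385 \left(- \frac{1}{2085}\right) = - \frac{10759}{139}$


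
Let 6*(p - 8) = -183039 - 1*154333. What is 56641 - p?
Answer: 338585/3 ≈ 1.1286e+5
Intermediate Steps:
p = -168662/3 (p = 8 + (-183039 - 1*154333)/6 = 8 + (-183039 - 154333)/6 = 8 + (⅙)*(-337372) = 8 - 168686/3 = -168662/3 ≈ -56221.)
56641 - p = 56641 - 1*(-168662/3) = 56641 + 168662/3 = 338585/3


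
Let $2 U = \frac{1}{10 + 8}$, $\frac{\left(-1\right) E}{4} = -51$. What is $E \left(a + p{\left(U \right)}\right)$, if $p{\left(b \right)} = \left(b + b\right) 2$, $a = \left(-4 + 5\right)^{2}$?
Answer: $\frac{680}{3} \approx 226.67$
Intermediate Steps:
$E = 204$ ($E = \left(-4\right) \left(-51\right) = 204$)
$U = \frac{1}{36}$ ($U = \frac{1}{2 \left(10 + 8\right)} = \frac{1}{2 \cdot 18} = \frac{1}{2} \cdot \frac{1}{18} = \frac{1}{36} \approx 0.027778$)
$a = 1$ ($a = 1^{2} = 1$)
$p{\left(b \right)} = 4 b$ ($p{\left(b \right)} = 2 b 2 = 4 b$)
$E \left(a + p{\left(U \right)}\right) = 204 \left(1 + 4 \cdot \frac{1}{36}\right) = 204 \left(1 + \frac{1}{9}\right) = 204 \cdot \frac{10}{9} = \frac{680}{3}$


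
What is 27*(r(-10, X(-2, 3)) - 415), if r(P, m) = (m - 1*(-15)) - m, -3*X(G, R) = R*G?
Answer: -10800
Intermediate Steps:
X(G, R) = -G*R/3 (X(G, R) = -R*G/3 = -G*R/3)
r(P, m) = 15 (r(P, m) = (m + 15) - m = (15 + m) - m = 15)
27*(r(-10, X(-2, 3)) - 415) = 27*(15 - 415) = 27*(-400) = -10800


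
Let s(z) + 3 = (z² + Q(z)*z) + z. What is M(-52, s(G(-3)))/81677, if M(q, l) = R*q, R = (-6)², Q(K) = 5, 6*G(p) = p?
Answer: -1872/81677 ≈ -0.022920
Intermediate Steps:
G(p) = p/6
R = 36
s(z) = -3 + z² + 6*z (s(z) = -3 + ((z² + 5*z) + z) = -3 + (z² + 6*z) = -3 + z² + 6*z)
M(q, l) = 36*q
M(-52, s(G(-3)))/81677 = (36*(-52))/81677 = -1872*1/81677 = -1872/81677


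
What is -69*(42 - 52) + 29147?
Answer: 29837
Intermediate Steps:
-69*(42 - 52) + 29147 = -69*(-10) + 29147 = 690 + 29147 = 29837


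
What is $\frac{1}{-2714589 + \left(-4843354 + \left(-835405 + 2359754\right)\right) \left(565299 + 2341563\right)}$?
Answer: $- \frac{1}{9647892226899} \approx -1.0365 \cdot 10^{-13}$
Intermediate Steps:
$\frac{1}{-2714589 + \left(-4843354 + \left(-835405 + 2359754\right)\right) \left(565299 + 2341563\right)} = \frac{1}{-2714589 + \left(-4843354 + 1524349\right) 2906862} = \frac{1}{-2714589 - 9647889512310} = \frac{1}{-9647892226899} = - \frac{1}{9647892226899}$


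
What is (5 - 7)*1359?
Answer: -2718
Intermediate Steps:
(5 - 7)*1359 = -2*1359 = -2718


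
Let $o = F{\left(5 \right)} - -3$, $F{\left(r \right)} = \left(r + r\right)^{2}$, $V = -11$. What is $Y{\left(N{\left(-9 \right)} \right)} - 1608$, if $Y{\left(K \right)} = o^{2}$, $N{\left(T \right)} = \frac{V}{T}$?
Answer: $9001$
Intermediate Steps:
$N{\left(T \right)} = - \frac{11}{T}$
$F{\left(r \right)} = 4 r^{2}$ ($F{\left(r \right)} = \left(2 r\right)^{2} = 4 r^{2}$)
$o = 103$ ($o = 4 \cdot 5^{2} - -3 = 4 \cdot 25 + 3 = 100 + 3 = 103$)
$Y{\left(K \right)} = 10609$ ($Y{\left(K \right)} = 103^{2} = 10609$)
$Y{\left(N{\left(-9 \right)} \right)} - 1608 = 10609 - 1608 = 9001$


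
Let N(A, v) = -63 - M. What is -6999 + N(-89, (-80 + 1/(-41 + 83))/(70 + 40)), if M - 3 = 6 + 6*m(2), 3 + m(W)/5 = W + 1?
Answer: -7071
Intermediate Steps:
m(W) = -10 + 5*W (m(W) = -15 + 5*(W + 1) = -15 + 5*(1 + W) = -15 + (5 + 5*W) = -10 + 5*W)
M = 9 (M = 3 + (6 + 6*(-10 + 5*2)) = 3 + (6 + 6*(-10 + 10)) = 3 + (6 + 6*0) = 3 + (6 + 0) = 3 + 6 = 9)
N(A, v) = -72 (N(A, v) = -63 - 1*9 = -63 - 9 = -72)
-6999 + N(-89, (-80 + 1/(-41 + 83))/(70 + 40)) = -6999 - 72 = -7071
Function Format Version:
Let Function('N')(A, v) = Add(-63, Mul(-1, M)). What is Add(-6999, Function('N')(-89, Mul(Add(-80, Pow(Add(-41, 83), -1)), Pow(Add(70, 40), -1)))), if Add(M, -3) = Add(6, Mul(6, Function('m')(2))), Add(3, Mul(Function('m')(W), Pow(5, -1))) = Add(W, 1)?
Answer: -7071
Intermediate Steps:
Function('m')(W) = Add(-10, Mul(5, W)) (Function('m')(W) = Add(-15, Mul(5, Add(W, 1))) = Add(-15, Mul(5, Add(1, W))) = Add(-15, Add(5, Mul(5, W))) = Add(-10, Mul(5, W)))
M = 9 (M = Add(3, Add(6, Mul(6, Add(-10, Mul(5, 2))))) = Add(3, Add(6, Mul(6, Add(-10, 10)))) = Add(3, Add(6, Mul(6, 0))) = Add(3, Add(6, 0)) = Add(3, 6) = 9)
Function('N')(A, v) = -72 (Function('N')(A, v) = Add(-63, Mul(-1, 9)) = Add(-63, -9) = -72)
Add(-6999, Function('N')(-89, Mul(Add(-80, Pow(Add(-41, 83), -1)), Pow(Add(70, 40), -1)))) = Add(-6999, -72) = -7071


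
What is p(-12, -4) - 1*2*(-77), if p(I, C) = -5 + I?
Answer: 137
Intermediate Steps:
p(-12, -4) - 1*2*(-77) = (-5 - 12) - 1*2*(-77) = -17 - 2*(-77) = -17 + 154 = 137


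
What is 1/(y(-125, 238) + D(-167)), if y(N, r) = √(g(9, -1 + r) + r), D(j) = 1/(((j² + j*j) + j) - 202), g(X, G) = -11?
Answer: -55409/696925702786 + 3070157281*√227/696925702786 ≈ 0.066372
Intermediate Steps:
D(j) = 1/(-202 + j + 2*j²) (D(j) = 1/(((j² + j²) + j) - 202) = 1/((2*j² + j) - 202) = 1/((j + 2*j²) - 202) = 1/(-202 + j + 2*j²))
y(N, r) = √(-11 + r)
1/(y(-125, 238) + D(-167)) = 1/(√(-11 + 238) + 1/(-202 - 167 + 2*(-167)²)) = 1/(√227 + 1/(-202 - 167 + 2*27889)) = 1/(√227 + 1/(-202 - 167 + 55778)) = 1/(√227 + 1/55409) = 1/(1/55409 + √227)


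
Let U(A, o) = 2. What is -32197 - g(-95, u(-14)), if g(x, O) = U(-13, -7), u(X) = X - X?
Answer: -32199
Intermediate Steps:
u(X) = 0
g(x, O) = 2
-32197 - g(-95, u(-14)) = -32197 - 1*2 = -32197 - 2 = -32199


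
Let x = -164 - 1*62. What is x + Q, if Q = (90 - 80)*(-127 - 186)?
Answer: -3356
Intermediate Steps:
x = -226 (x = -164 - 62 = -226)
Q = -3130 (Q = 10*(-313) = -3130)
x + Q = -226 - 3130 = -3356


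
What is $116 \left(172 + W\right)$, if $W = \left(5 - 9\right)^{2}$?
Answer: $21808$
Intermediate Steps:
$W = 16$ ($W = \left(5 - 9\right)^{2} = \left(-4\right)^{2} = 16$)
$116 \left(172 + W\right) = 116 \left(172 + 16\right) = 116 \cdot 188 = 21808$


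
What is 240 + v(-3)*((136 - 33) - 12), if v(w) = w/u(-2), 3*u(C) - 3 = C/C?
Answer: 141/4 ≈ 35.250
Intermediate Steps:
u(C) = 4/3 (u(C) = 1 + (C/C)/3 = 1 + (⅓)*1 = 1 + ⅓ = 4/3)
v(w) = 3*w/4 (v(w) = w/(4/3) = w*(¾) = 3*w/4)
240 + v(-3)*((136 - 33) - 12) = 240 + ((¾)*(-3))*((136 - 33) - 12) = 240 - 9*(103 - 12)/4 = 240 - 9/4*91 = 240 - 819/4 = 141/4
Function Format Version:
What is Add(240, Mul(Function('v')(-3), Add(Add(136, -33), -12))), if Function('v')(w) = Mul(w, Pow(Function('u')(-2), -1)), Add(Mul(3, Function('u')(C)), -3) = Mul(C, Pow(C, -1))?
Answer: Rational(141, 4) ≈ 35.250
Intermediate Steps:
Function('u')(C) = Rational(4, 3) (Function('u')(C) = Add(1, Mul(Rational(1, 3), Mul(C, Pow(C, -1)))) = Add(1, Mul(Rational(1, 3), 1)) = Add(1, Rational(1, 3)) = Rational(4, 3))
Function('v')(w) = Mul(Rational(3, 4), w) (Function('v')(w) = Mul(w, Pow(Rational(4, 3), -1)) = Mul(w, Rational(3, 4)) = Mul(Rational(3, 4), w))
Add(240, Mul(Function('v')(-3), Add(Add(136, -33), -12))) = Add(240, Mul(Mul(Rational(3, 4), -3), Add(Add(136, -33), -12))) = Add(240, Mul(Rational(-9, 4), Add(103, -12))) = Add(240, Mul(Rational(-9, 4), 91)) = Add(240, Rational(-819, 4)) = Rational(141, 4)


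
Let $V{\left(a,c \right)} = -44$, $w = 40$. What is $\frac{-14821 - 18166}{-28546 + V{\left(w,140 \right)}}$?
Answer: $\frac{32987}{28590} \approx 1.1538$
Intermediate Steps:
$\frac{-14821 - 18166}{-28546 + V{\left(w,140 \right)}} = \frac{-14821 - 18166}{-28546 - 44} = - \frac{32987}{-28590} = \left(-32987\right) \left(- \frac{1}{28590}\right) = \frac{32987}{28590}$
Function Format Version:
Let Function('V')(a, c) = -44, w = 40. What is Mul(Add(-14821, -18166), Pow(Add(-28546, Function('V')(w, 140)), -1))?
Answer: Rational(32987, 28590) ≈ 1.1538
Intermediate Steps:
Mul(Add(-14821, -18166), Pow(Add(-28546, Function('V')(w, 140)), -1)) = Mul(Add(-14821, -18166), Pow(Add(-28546, -44), -1)) = Mul(-32987, Pow(-28590, -1)) = Mul(-32987, Rational(-1, 28590)) = Rational(32987, 28590)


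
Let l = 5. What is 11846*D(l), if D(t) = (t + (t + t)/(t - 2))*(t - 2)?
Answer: 296150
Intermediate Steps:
D(t) = (-2 + t)*(t + 2*t/(-2 + t)) (D(t) = (t + (2*t)/(-2 + t))*(-2 + t) = (t + 2*t/(-2 + t))*(-2 + t) = (-2 + t)*(t + 2*t/(-2 + t)))
11846*D(l) = 11846*5² = 11846*25 = 296150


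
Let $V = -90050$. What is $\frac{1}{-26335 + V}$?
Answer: $- \frac{1}{116385} \approx -8.5922 \cdot 10^{-6}$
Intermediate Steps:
$\frac{1}{-26335 + V} = \frac{1}{-26335 - 90050} = \frac{1}{-116385} = - \frac{1}{116385}$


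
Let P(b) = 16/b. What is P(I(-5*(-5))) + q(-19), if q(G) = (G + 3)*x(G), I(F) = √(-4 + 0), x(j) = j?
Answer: 304 - 8*I ≈ 304.0 - 8.0*I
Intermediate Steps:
I(F) = 2*I (I(F) = √(-4) = 2*I)
q(G) = G*(3 + G) (q(G) = (G + 3)*G = (3 + G)*G = G*(3 + G))
P(I(-5*(-5))) + q(-19) = 16/((2*I)) - 19*(3 - 19) = 16*(-I/2) - 19*(-16) = -8*I + 304 = 304 - 8*I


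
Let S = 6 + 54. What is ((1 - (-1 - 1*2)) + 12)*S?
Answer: 960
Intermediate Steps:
S = 60
((1 - (-1 - 1*2)) + 12)*S = ((1 - (-1 - 1*2)) + 12)*60 = ((1 - (-1 - 2)) + 12)*60 = ((1 - 1*(-3)) + 12)*60 = ((1 + 3) + 12)*60 = (4 + 12)*60 = 16*60 = 960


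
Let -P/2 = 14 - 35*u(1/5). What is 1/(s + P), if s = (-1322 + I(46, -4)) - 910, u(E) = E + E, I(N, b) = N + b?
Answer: -1/2190 ≈ -0.00045662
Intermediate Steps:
u(E) = 2*E
P = 0 (P = -2*(14 - 70/5) = -2*(14 - 35*2/5) = -2*(14 - 14) = -2*0 = 0)
s = -2190 (s = (-1322 + (46 - 4)) - 910 = (-1322 + 42) - 910 = -1280 - 910 = -2190)
1/(s + P) = 1/(-2190 + 0) = 1/(-2190) = -1/2190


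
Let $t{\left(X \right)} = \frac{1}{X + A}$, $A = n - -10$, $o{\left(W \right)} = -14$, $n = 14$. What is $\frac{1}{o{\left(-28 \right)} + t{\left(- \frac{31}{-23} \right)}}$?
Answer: $- \frac{583}{8139} \approx -0.07163$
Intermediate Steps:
$A = 24$ ($A = 14 - -10 = 14 + 10 = 24$)
$t{\left(X \right)} = \frac{1}{24 + X}$ ($t{\left(X \right)} = \frac{1}{X + 24} = \frac{1}{24 + X}$)
$\frac{1}{o{\left(-28 \right)} + t{\left(- \frac{31}{-23} \right)}} = \frac{1}{-14 + \frac{1}{24 - \frac{31}{-23}}} = \frac{1}{-14 + \frac{1}{24 - - \frac{31}{23}}} = \frac{1}{-14 + \frac{1}{24 + \frac{31}{23}}} = \frac{1}{-14 + \frac{1}{\frac{583}{23}}} = \frac{1}{-14 + \frac{23}{583}} = \frac{1}{- \frac{8139}{583}} = - \frac{583}{8139}$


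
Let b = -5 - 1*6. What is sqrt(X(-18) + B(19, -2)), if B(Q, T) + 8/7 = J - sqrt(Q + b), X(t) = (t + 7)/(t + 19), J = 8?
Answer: sqrt(-203 - 98*sqrt(2))/7 ≈ 2.6403*I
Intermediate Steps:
b = -11 (b = -5 - 6 = -11)
X(t) = (7 + t)/(19 + t)
B(Q, T) = 48/7 - sqrt(-11 + Q) (B(Q, T) = -8/7 + (8 - sqrt(Q - 11)) = -8/7 + (8 - sqrt(-11 + Q)) = 48/7 - sqrt(-11 + Q))
sqrt(X(-18) + B(19, -2)) = sqrt((7 - 18)/(19 - 18) + (48/7 - sqrt(-11 + 19))) = sqrt(-11/1 + (48/7 - sqrt(8))) = sqrt(1*(-11) + (48/7 - 2*sqrt(2))) = sqrt(-11 + (48/7 - 2*sqrt(2))) = sqrt(-29/7 - 2*sqrt(2))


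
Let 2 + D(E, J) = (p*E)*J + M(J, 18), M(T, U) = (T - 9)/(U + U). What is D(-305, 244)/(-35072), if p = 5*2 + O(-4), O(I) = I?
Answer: 16074557/1262592 ≈ 12.731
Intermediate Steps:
M(T, U) = (-9 + T)/(2*U) (M(T, U) = (-9 + T)/((2*U)) = (-9 + T)*(1/(2*U)) = (-9 + T)/(2*U))
p = 6 (p = 5*2 - 4 = 10 - 4 = 6)
D(E, J) = -9/4 + J/36 + 6*E*J (D(E, J) = -2 + ((6*E)*J + (½)*(-9 + J)/18) = -2 + (6*E*J + (½)*(1/18)*(-9 + J)) = -2 + (6*E*J + (-¼ + J/36)) = -2 + (-¼ + J/36 + 6*E*J) = -9/4 + J/36 + 6*E*J)
D(-305, 244)/(-35072) = (-9/4 + (1/36)*244 + 6*(-305)*244)/(-35072) = (-9/4 + 61/9 - 446520)*(-1/35072) = -16074557/36*(-1/35072) = 16074557/1262592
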